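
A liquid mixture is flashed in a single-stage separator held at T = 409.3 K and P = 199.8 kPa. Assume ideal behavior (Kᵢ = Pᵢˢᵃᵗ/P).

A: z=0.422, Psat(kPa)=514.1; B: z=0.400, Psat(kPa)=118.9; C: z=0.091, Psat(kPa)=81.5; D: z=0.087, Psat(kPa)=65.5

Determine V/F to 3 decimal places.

V/F = 0.507

Raoult's law: Kᵢ = Pᵢˢᵃᵗ/P = Pᵢˢᵃᵗ/199.8.
  K_A = 514.1/199.8 = 2.57307, K_B = 118.9/199.8 = 0.59510, K_C = 81.5/199.8 = 0.40791, K_D = 65.5/199.8 = 0.32783
Iterate (Newton) starting at V/F = 0.62:
  V/F = 0.620: g = -0.0656, g' = -0.580 → V/F = 0.507
Converged at V/F = 0.507.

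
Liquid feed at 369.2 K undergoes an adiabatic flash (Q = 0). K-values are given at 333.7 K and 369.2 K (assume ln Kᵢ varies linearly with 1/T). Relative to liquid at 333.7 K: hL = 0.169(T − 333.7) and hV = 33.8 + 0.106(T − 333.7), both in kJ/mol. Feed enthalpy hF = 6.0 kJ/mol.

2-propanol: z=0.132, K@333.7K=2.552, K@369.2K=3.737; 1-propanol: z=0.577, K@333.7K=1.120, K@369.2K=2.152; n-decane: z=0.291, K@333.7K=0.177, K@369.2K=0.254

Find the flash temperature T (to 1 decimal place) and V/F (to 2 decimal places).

T = 336.5 K, V/F = 0.16

Adiabatic flash: solve Rachford–Rice at each trial T, then check hF = ψ·hV(T) + (1−ψ)·hL(T).
  T = 333.7 K: K = (2.552, 1.120, 0.177), RR gives ψ = 0.069, H_out = 2.319 kJ/mol
  T = 369.2 K: K = (3.737, 2.152, 0.254), RR gives ψ = 0.734, H_out = 29.179 kJ/mol
  T = 351.4 K: K = (3.116, 1.577, 0.214), RR gives ψ = 0.523, H_out = 20.077 kJ/mol
  T = 342.5 K: K = (2.826, 1.334, 0.195), RR gives ψ = 0.338, H_out = 12.732 kJ/mol
  T = 338.1 K: K = (2.687, 1.224, 0.186), RR gives ψ = 0.214, H_out = 7.905 kJ/mol
  T = 335.9 K: K = (2.619, 1.171, 0.181), RR gives ψ = 0.143, H_out = 5.188 kJ/mol
  T = 337.0 K: K = (2.653, 1.197, 0.184), RR gives ψ = 0.179, H_out = 6.569 kJ/mol
Linear interpolation between T = 335.9 (H_out = 5.188) and T = 337.0 (H_out = 6.569) on hF = 6.0 gives T ≈ 336.5 K, at which ψ = 0.16.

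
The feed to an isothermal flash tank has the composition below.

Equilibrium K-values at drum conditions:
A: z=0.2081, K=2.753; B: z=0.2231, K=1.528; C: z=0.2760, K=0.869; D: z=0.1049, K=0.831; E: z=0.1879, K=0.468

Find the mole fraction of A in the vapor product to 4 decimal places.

Rachford–Rice: g(ψ) = Σ zᵢ(Kᵢ−1)/(1+ψ(Kᵢ−1)) = 0.
g(0) = ΣzᵢKᵢ − 1 = 0.3287 and g(1) = 1 − Σzᵢ/Kᵢ = -0.0669, so a root lies in (0, 1).
Newton iteration, ψ⁰ = 0.38:
  ψ = 0.3800: g = 0.13477, g' = -0.3657 → ψ = 0.7485
  ψ = 0.7485: g = 0.01571, g' = -0.3082 → ψ = 0.7995
  ψ = 0.7995: g = -0.00010, g' = -0.3126 → ψ = 0.7992
Converged at ψ = 0.7992.
Compositions from xᵢ = zᵢ/(1+ψ(Kᵢ−1)), yᵢ = Kᵢxᵢ:
  A: x = 0.0867, y = 0.2386
  B: x = 0.1569, y = 0.2397
  C: x = 0.3083, y = 0.2679
  D: x = 0.1213, y = 0.1008
  E: x = 0.3269, y = 0.1530

y_A = 0.2386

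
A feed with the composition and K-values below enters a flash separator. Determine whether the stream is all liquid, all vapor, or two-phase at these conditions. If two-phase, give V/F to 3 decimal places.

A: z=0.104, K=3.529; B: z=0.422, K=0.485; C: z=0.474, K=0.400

all liquid

ΣzᵢKᵢ = 0.761; Σzᵢ/Kᵢ = 2.085.
Since ΣzᵢKᵢ < 1 the mixture is below its bubble point — single liquid phase.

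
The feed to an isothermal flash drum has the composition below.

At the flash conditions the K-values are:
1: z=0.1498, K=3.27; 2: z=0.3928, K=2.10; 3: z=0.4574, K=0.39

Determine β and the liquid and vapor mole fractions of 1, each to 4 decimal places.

Material balance + equilibrium reduce to Σ zᵢ(Kᵢ−1)/(1+β(Kᵢ−1)) = 0.
Feasibility: ΣzᵢKᵢ = 1.4931, Σzᵢ/Kᵢ = 1.4057 — both > 1, two phases present.
Newton–Raphson from β = 0.33:
  β = 0.3300: g = 0.16208, g' = -0.7749 → β = 0.5392
  β = 0.5392: g = 0.00839, g' = -0.7212 → β = 0.5508
Converged at β = 0.5508.
Compositions from xᵢ = zᵢ/(1+β(Kᵢ−1)), yᵢ = Kᵢxᵢ:
  1: x = 0.0666, y = 0.2177
  2: x = 0.2446, y = 0.5137
  3: x = 0.6888, y = 0.2686

β = 0.5508, x_1 = 0.0666, y_1 = 0.2177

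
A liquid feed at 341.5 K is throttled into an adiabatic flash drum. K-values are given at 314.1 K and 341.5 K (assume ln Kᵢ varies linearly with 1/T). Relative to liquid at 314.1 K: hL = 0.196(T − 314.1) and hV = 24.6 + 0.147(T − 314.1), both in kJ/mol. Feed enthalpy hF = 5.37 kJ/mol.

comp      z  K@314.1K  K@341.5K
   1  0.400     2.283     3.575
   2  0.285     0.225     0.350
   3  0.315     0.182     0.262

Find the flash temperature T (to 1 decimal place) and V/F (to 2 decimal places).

Adiabatic flash: solve Rachford–Rice at each trial T, then check hF = ψ·hV(T) + (1−ψ)·hL(T).
  T = 314.1 K: K = (2.283, 0.225, 0.182), RR gives ψ = 0.034, H_out = 0.833 kJ/mol
  T = 341.5 K: K = (3.575, 0.350, 0.262), RR gives ψ = 0.341, H_out = 13.297 kJ/mol
  T = 327.8 K: K = (2.884, 0.283, 0.220), RR gives ψ = 0.215, H_out = 7.822 kJ/mol
  T = 321.0 K: K = (2.574, 0.253, 0.201), RR gives ψ = 0.135, H_out = 4.638 kJ/mol
  T = 324.4 K: K = (2.726, 0.268, 0.210), RR gives ψ = 0.177, H_out = 6.284 kJ/mol
  T = 322.7 K: K = (2.650, 0.261, 0.205), RR gives ψ = 0.157, H_out = 5.476 kJ/mol
Linear interpolation between T = 321.0 (H_out = 4.638) and T = 322.7 (H_out = 5.476) on hF = 5.37 gives T ≈ 322.5 K, at which ψ = 0.15.

T = 322.5 K, V/F = 0.15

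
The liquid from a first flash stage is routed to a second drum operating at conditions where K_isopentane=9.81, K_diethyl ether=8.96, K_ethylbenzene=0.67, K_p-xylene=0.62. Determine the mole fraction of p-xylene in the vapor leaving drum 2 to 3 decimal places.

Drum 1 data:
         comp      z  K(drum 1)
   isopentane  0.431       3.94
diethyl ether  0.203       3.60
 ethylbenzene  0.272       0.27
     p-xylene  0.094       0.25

Drum 1:
Iterate (Newton) starting at ψ₁ = 0.5:
  ψ₁ = 0.500: g = 0.3170, g' = -1.365 → ψ₁ = 0.732
  ψ₁ = 0.732: g = 0.0007, g' = -1.467 → ψ₁ = 0.733
Converged at ψ₁ = 0.733.
Drum-1 compositions:
  isopentane: x = 0.137, y = 0.538
  diethyl ether: x = 0.070, y = 0.252
  ethylbenzene: x = 0.585, y = 0.158
  p-xylene: x = 0.209, y = 0.052
Drum-2 feed = drum-1 liquid: z₂ = (0.1366, 0.0699, 0.5848, 0.2087).
Drum 2:
Rachford–Rice: g(ψ₂) = Σ zᵢ(Kᵢ−1)/(1+ψ₂(Kᵢ−1)) = 0.
Check two-phase: ΣzᵢKᵢ = 2.488 > 1 and Σzᵢ/Kᵢ = 1.231 > 1, so g(0) = 1.488 > 0 and g(1) = -0.231 < 0.
Iterate (Newton) starting at ψ₂ = 0.61:
  ψ₂ = 0.610: g = -0.0610, g' = -0.541 → ψ₂ = 0.497
  ψ₂ = 0.497: g = 0.0073, g' = -0.683 → ψ₂ = 0.508
Converged at ψ₂ = 0.508.
  isopentane: x = 0.025, y = 0.245
  diethyl ether: x = 0.014, y = 0.124
  ethylbenzene: x = 0.703, y = 0.471
  p-xylene: x = 0.259, y = 0.160

y_p-xylene (drum 2) = 0.160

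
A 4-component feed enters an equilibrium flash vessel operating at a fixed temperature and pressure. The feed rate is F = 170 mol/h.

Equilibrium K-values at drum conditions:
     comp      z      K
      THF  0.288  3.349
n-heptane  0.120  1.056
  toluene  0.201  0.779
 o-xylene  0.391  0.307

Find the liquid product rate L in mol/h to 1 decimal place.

Rachford–Rice: g(V/F) = Σ zᵢ(Kᵢ−1)/(1+V/F(Kᵢ−1)) = 0.
Feasibility: ΣzᵢKᵢ = 1.368, Σzᵢ/Kᵢ = 1.731 — both > 1, two phases present.
Newton–Raphson from V/F = 0.5:
  V/F = 0.500: g = -0.1469, g' = -0.789 → V/F = 0.314
  V/F = 0.314: g = 0.0022, g' = -0.845 → V/F = 0.316
Converged at V/F = 0.316.
Then V = V/F·F = 0.3162·170 = 53.8 mol/h and L = F − V = 116.2 mol/h.

L = 116.2 mol/h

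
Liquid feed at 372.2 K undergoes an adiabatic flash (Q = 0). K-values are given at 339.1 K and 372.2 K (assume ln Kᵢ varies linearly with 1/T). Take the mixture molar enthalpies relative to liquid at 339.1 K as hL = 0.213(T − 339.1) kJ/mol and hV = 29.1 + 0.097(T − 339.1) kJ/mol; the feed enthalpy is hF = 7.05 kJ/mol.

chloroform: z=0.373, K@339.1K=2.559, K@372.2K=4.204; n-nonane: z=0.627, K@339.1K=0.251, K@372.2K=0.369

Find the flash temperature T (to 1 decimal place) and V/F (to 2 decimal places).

T = 347.2 K, V/F = 0.19

Adiabatic flash: solve Rachford–Rice at each trial T, then check hF = ψ·hV(T) + (1−ψ)·hL(T).
  T = 339.1 K: K = (2.559, 0.251), RR gives ψ = 0.096, H_out = 2.788 kJ/mol
  T = 372.2 K: K = (4.204, 0.369), RR gives ψ = 0.395, H_out = 17.039 kJ/mol
  T = 355.6 K: K = (3.316, 0.307), RR gives ψ = 0.267, H_out = 10.784 kJ/mol
  T = 347.4 K: K = (2.924, 0.278), RR gives ψ = 0.191, H_out = 7.143 kJ/mol
  T = 343.2 K: K = (2.735, 0.264), RR gives ψ = 0.146, H_out = 5.045 kJ/mol
  T = 345.3 K: K = (2.829, 0.271), RR gives ψ = 0.169, H_out = 6.118 kJ/mol
Linear interpolation between T = 345.3 (H_out = 6.118) and T = 347.4 (H_out = 7.143) on hF = 7.05 gives T ≈ 347.2 K, at which ψ = 0.19.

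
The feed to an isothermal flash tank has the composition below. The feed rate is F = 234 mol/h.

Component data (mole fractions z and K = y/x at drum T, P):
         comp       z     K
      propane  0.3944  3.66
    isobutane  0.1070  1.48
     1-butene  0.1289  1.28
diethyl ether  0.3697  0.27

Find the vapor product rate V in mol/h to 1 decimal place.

Rachford–Rice: g(β) = Σ zᵢ(Kᵢ−1)/(1+β(Kᵢ−1)) = 0.
Feasibility: ΣzᵢKᵢ = 1.8667, Σzᵢ/Kᵢ = 1.6500 — both > 1, two phases present.
Newton iteration, β⁰ = 0.5:
  β = 0.5000: g = 0.09833, g' = -1.0264 → β = 0.5958
  β = 0.5958: g = -0.00087, g' = -1.0570 → β = 0.5950
Converged at β = 0.5950.
Then V = β·F = 0.5950·234 = 139.2 mol/h and L = F − V = 94.8 mol/h.

V = 139.2 mol/h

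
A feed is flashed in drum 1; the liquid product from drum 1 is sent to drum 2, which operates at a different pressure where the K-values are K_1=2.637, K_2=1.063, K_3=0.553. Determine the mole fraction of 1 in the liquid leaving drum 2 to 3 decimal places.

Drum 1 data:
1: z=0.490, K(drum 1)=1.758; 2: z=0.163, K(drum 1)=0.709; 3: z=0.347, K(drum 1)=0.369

Drum 1:
Material balance + equilibrium reduce to Σ zᵢ(Kᵢ−1)/(1+ψ₁(Kᵢ−1)) = 0.
Feasibility: ΣzᵢKᵢ = 1.105, Σzᵢ/Kᵢ = 1.449 — both > 1, two phases present.
Iterate (Newton) starting at ψ₁ = 0.5:
  ψ₁ = 0.500: g = -0.1060, g' = -0.462 → ψ₁ = 0.270
  ψ₁ = 0.270: g = -0.0072, g' = -0.411 → ψ₁ = 0.253
Converged at ψ₁ = 0.253.
Drum-1 compositions:
  1: x = 0.411, y = 0.723
  2: x = 0.176, y = 0.125
  3: x = 0.413, y = 0.152
Drum-2 feed = drum-1 liquid: z₂ = (0.4112, 0.1759, 0.4128).
Drum 2:
Rachford–Rice: g(ψ₂) = Σ zᵢ(Kᵢ−1)/(1+ψ₂(Kᵢ−1)) = 0.
Feasibility: ΣzᵢKᵢ = 1.500, Σzᵢ/Kᵢ = 1.068 — both > 1, two phases present.
Newton iteration, ψ₂⁰ = 0.69:
  ψ₂ = 0.690: g = 0.0599, g' = -0.416 → ψ₂ = 0.834
  ψ₂ = 0.834: g = 0.0009, g' = -0.407 → ψ₂ = 0.836
Converged at ψ₂ = 0.836.
  1: x = 0.174, y = 0.458
  2: x = 0.167, y = 0.178
  3: x = 0.659, y = 0.365

x_1 (drum 2) = 0.174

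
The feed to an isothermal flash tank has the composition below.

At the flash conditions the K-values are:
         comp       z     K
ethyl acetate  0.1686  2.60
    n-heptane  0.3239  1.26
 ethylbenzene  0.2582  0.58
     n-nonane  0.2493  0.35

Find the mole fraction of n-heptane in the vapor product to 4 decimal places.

y_n-heptane = 0.3921

Newton–Raphson from ψ = 0.35:
  ψ = 0.3500: g = -0.08679, g' = -0.4349 → ψ = 0.1504
  ψ = 0.1504: g = 0.00311, g' = -0.4820 → ψ = 0.1569
Converged at ψ = 0.1569.
Compositions from xᵢ = zᵢ/(1+ψ(Kᵢ−1)), yᵢ = Kᵢxᵢ:
  ethyl acetate: x = 0.1348, y = 0.3504
  n-heptane: x = 0.3112, y = 0.3921
  ethylbenzene: x = 0.2764, y = 0.1603
  n-nonane: x = 0.2776, y = 0.0972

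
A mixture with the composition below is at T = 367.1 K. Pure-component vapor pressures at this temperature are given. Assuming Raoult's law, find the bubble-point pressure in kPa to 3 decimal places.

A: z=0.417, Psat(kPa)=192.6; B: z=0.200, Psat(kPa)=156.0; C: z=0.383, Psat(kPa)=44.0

Pbub = 128.366 kPa

At the bubble point ψ → 0, so ΣzᵢKᵢ = 1 with Kᵢ = Pᵢˢᵃᵗ/P ⇒ P = ΣzᵢPᵢˢᵃᵗ.
P = 0.417·192.6 + 0.200·156.0 + 0.383·44.0 = 128.366 kPa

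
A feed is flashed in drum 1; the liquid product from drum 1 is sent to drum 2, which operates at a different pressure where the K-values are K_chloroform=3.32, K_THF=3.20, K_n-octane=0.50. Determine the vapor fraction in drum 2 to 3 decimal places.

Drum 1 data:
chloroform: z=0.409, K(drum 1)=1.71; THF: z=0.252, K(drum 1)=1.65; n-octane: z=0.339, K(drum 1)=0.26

Drum 1:
Material balance + equilibrium reduce to Σ zᵢ(Kᵢ−1)/(1+ψ₁(Kᵢ−1)) = 0.
Check two-phase: ΣzᵢKᵢ = 1.203 > 1 and Σzᵢ/Kᵢ = 1.696 > 1, so g(0) = 0.203 > 0 and g(1) = -0.696 < 0.
Iterate (Newton) starting at ψ₁ = 0.42:
  ψ₁ = 0.420: g = -0.0116, g' = -0.579 → ψ₁ = 0.400
Converged at ψ₁ = 0.400.
Drum-1 compositions:
  chloroform: x = 0.319, y = 0.545
  THF: x = 0.200, y = 0.330
  n-octane: x = 0.481, y = 0.125
Drum-2 feed = drum-1 liquid: z₂ = (0.3186, 0.2000, 0.4814).
Drum 2:
Let ψ₂ = V/F and solve Σ zᵢ(Kᵢ−1)/(1+ψ₂(Kᵢ−1)) = 0.
g(0) = ΣzᵢKᵢ − 1 = 0.939 and g(1) = 1 − Σzᵢ/Kᵢ = -0.121, so a root lies in (0, 1).
Newton–Raphson from ψ₂ = 0.52:
  ψ₂ = 0.520: g = 0.2150, g' = -0.783 → ψ₂ = 0.795
  ψ₂ = 0.795: g = 0.0206, g' = -0.672 → ψ₂ = 0.825
Converged at ψ₂ = 0.825.
  chloroform: x = 0.109, y = 0.363
  THF: x = 0.071, y = 0.227
  n-octane: x = 0.820, y = 0.410

V/F (drum 2) = 0.825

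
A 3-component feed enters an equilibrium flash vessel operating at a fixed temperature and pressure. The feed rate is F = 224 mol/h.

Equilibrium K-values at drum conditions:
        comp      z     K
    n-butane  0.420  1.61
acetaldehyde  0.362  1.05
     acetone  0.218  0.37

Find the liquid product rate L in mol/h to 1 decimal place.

L = 101.3 mol/h

Rachford–Rice: g(V/F) = Σ zᵢ(Kᵢ−1)/(1+V/F(Kᵢ−1)) = 0.
g(0) = ΣzᵢKᵢ − 1 = 0.137 and g(1) = 1 − Σzᵢ/Kᵢ = -0.195, so a root lies in (0, 1).
Newton iteration, V/F⁰ = 0.65:
  V/F = 0.650: g = -0.0316, g' = -0.329 → V/F = 0.554
  V/F = 0.554: g = -0.0019, g' = -0.292 → V/F = 0.548
Converged at V/F = 0.548.
Then V = V/F·F = 0.5476·224 = 122.7 mol/h and L = F − V = 101.3 mol/h.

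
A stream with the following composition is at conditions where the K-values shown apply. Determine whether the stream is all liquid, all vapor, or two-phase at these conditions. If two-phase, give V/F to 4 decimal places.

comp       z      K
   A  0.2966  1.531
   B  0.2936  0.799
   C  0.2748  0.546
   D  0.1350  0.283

ΣzᵢKᵢ = 0.8769; Σzᵢ/Kᵢ = 1.5415.
Since ΣzᵢKᵢ < 1 the mixture is below its bubble point — single liquid phase.

all liquid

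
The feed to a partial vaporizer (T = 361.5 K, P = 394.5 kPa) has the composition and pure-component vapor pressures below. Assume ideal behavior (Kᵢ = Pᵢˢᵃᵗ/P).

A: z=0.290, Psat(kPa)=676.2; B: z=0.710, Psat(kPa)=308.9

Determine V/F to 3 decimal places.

V/F = 0.342

Raoult's law: Kᵢ = Pᵢˢᵃᵗ/P = Pᵢˢᵃᵗ/394.5.
  K_A = 676.2/394.5 = 1.71407, K_B = 308.9/394.5 = 0.78302
Rachford–Rice: g(V/F) = Σ zᵢ(Kᵢ−1)/(1+V/F(Kᵢ−1)) = 0.
g(0) = ΣzᵢKᵢ − 1 = 0.053 and g(1) = 1 − Σzᵢ/Kᵢ = -0.076, so a root lies in (0, 1).
Binary case is linear: z₁(K₁−1)(1+V/F(K₂−1)) + z₂(K₂−1)(1+V/F(K₁−1)) = 0
⇒ V/F = [z₁(K₁−1)+z₂(K₂−1)] / [−(K₁−1)(K₂−1)] = 0.0530/0.1549 = 0.342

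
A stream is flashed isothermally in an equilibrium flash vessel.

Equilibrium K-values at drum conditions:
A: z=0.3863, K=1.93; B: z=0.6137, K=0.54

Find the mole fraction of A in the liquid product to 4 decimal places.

Rachford–Rice: g(ψ) = Σ zᵢ(Kᵢ−1)/(1+ψ(Kᵢ−1)) = 0.
Check two-phase: ΣzᵢKᵢ = 1.0770 > 1 and Σzᵢ/Kᵢ = 1.3366 > 1, so g(0) = 0.0770 > 0 and g(1) = -0.3366 < 0.
Binary case is linear: z₁(K₁−1)(1+ψ(K₂−1)) + z₂(K₂−1)(1+ψ(K₁−1)) = 0
⇒ ψ = [z₁(K₁−1)+z₂(K₂−1)] / [−(K₁−1)(K₂−1)] = 0.07696/0.42780 = 0.1799
Compositions from xᵢ = zᵢ/(1+ψ(Kᵢ−1)), yᵢ = Kᵢxᵢ:
  A: x = 0.3309, y = 0.6387
  B: x = 0.6691, y = 0.3613

x_A = 0.3309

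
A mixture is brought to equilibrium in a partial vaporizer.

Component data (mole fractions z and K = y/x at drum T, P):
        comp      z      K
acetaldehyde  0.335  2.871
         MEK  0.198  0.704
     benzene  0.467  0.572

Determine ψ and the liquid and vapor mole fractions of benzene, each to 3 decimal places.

ψ = 0.502, x_benzene = 0.595, y_benzene = 0.340

Material balance + equilibrium reduce to Σ zᵢ(Kᵢ−1)/(1+ψ(Kᵢ−1)) = 0.
Feasibility: ΣzᵢKᵢ = 1.368, Σzᵢ/Kᵢ = 1.214 — both > 1, two phases present.
Iterate (Newton) starting at ψ = 0.65:
  ψ = 0.650: g = -0.0667, g' = -0.430 → ψ = 0.495
  ψ = 0.495: g = 0.0032, g' = -0.478 → ψ = 0.502
Converged at ψ = 0.502.
Compositions from xᵢ = zᵢ/(1+ψ(Kᵢ−1)), yᵢ = Kᵢxᵢ:
  acetaldehyde: x = 0.173, y = 0.496
  MEK: x = 0.233, y = 0.164
  benzene: x = 0.595, y = 0.340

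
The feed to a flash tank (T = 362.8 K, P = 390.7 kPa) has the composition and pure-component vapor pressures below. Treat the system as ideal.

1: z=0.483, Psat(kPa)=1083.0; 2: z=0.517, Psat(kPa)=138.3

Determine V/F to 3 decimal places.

V/F = 0.456

Raoult's law: Kᵢ = Pᵢˢᵃᵗ/P = Pᵢˢᵃᵗ/390.7.
  K_1 = 1083.0/390.7 = 2.77195, K_2 = 138.3/390.7 = 0.35398
Rachford–Rice: g(V/F) = Σ zᵢ(Kᵢ−1)/(1+V/F(Kᵢ−1)) = 0.
Feasibility: ΣzᵢKᵢ = 1.522, Σzᵢ/Kᵢ = 1.635 — both > 1, two phases present.
Binary case is linear: z₁(K₁−1)(1+V/F(K₂−1)) + z₂(K₂−1)(1+V/F(K₁−1)) = 0
⇒ V/F = [z₁(K₁−1)+z₂(K₂−1)] / [−(K₁−1)(K₂−1)] = 0.5219/1.1447 = 0.456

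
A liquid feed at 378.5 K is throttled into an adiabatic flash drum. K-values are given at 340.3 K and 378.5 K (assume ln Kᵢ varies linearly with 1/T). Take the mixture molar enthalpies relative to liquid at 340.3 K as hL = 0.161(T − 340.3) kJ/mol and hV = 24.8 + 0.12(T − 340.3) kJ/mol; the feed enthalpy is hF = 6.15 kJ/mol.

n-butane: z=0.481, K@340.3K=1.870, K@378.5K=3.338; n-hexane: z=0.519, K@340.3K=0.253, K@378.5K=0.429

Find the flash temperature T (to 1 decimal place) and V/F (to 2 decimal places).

T = 347.6 K, V/F = 0.20

Adiabatic flash: solve Rachford–Rice at each trial T, then check hF = ψ·hV(T) + (1−ψ)·hL(T).
  T = 340.3 K: K = (1.870, 0.253), RR gives ψ = 0.047, H_out = 1.174 kJ/mol
  T = 378.5 K: K = (3.338, 0.429), RR gives ψ = 0.620, H_out = 20.564 kJ/mol
  T = 359.4 K: K = (2.537, 0.334), RR gives ψ = 0.385, H_out = 12.314 kJ/mol
  T = 349.9 K: K = (2.189, 0.292), RR gives ψ = 0.243, H_out = 7.475 kJ/mol
  T = 345.1 K: K = (2.025, 0.272), RR gives ψ = 0.155, H_out = 4.579 kJ/mol
  T = 347.5 K: K = (2.106, 0.282), RR gives ψ = 0.201, H_out = 6.078 kJ/mol
Linear interpolation between T = 347.5 (H_out = 6.078) and T = 349.9 (H_out = 7.475) on hF = 6.15 gives T ≈ 347.6 K, at which ψ = 0.20.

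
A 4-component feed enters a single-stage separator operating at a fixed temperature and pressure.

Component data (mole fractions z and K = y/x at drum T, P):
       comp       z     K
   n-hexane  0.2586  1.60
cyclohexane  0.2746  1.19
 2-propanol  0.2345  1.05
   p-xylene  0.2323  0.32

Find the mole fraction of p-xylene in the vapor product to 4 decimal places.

Let β = V/F and solve Σ zᵢ(Kᵢ−1)/(1+β(Kᵢ−1)) = 0.
Check two-phase: ΣzᵢKᵢ = 1.0611 > 1 and Σzᵢ/Kᵢ = 1.3417 > 1, so g(0) = 0.0611 > 0 and g(1) = -0.3417 < 0.
Iterate (Newton) starting at β = 0.32:
  β = 0.3200: g = -0.01100, g' = -0.2504 → β = 0.2760
  β = 0.2760: g = -0.00022, g' = -0.2408 → β = 0.2752
Converged at β = 0.2752.
Compositions from xᵢ = zᵢ/(1+β(Kᵢ−1)), yᵢ = Kᵢxᵢ:
  n-hexane: x = 0.2220, y = 0.3551
  cyclohexane: x = 0.2610, y = 0.3105
  2-propanol: x = 0.2313, y = 0.2429
  p-xylene: x = 0.2858, y = 0.0914

y_p-xylene = 0.0914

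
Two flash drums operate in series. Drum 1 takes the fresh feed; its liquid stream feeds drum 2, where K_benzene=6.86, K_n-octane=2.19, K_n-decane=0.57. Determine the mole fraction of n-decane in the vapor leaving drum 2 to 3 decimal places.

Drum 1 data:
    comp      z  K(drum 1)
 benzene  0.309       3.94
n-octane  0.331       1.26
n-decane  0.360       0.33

y_n-decane (drum 2) = 0.460

Drum 1:
Newton–Raphson from ψ₁ = 0.5:
  ψ₁ = 0.500: g = 0.0813, g' = -0.821 → ψ₁ = 0.599
  ψ₁ = 0.599: g = 0.0006, g' = -0.818 → ψ₁ = 0.600
Converged at ψ₁ = 0.600.
Drum-1 compositions:
  benzene: x = 0.112, y = 0.441
  n-octane: x = 0.286, y = 0.361
  n-decane: x = 0.602, y = 0.199
Drum-2 feed = drum-1 liquid: z₂ = (0.1118, 0.2863, 0.6018).
Drum 2:
Let ψ₂ = V/F and solve Σ zᵢ(Kᵢ−1)/(1+ψ₂(Kᵢ−1)) = 0.
g(0) = ΣzᵢKᵢ − 1 = 0.737 and g(1) = 1 − Σzᵢ/Kᵢ = -0.203, so a root lies in (0, 1).
Iterate (Newton) starting at ψ₂ = 0.33:
  ψ₂ = 0.330: g = 0.1665, g' = -0.806 → ψ₂ = 0.536
  ψ₂ = 0.536: g = 0.0298, g' = -0.563 → ψ₂ = 0.589
  ψ₂ = 0.589: g = 0.0008, g' = -0.533 → ψ₂ = 0.591
Converged at ψ₂ = 0.591.
  benzene: x = 0.025, y = 0.172
  n-octane: x = 0.168, y = 0.368
  n-decane: x = 0.807, y = 0.460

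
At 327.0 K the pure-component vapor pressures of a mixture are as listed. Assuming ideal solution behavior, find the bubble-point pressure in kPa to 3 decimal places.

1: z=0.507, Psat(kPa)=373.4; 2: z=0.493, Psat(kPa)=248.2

At the bubble point ψ → 0, so ΣzᵢKᵢ = 1 with Kᵢ = Pᵢˢᵃᵗ/P ⇒ P = ΣzᵢPᵢˢᵃᵗ.
P = 0.507·373.4 + 0.493·248.2 = 311.676 kPa

Pbub = 311.676 kPa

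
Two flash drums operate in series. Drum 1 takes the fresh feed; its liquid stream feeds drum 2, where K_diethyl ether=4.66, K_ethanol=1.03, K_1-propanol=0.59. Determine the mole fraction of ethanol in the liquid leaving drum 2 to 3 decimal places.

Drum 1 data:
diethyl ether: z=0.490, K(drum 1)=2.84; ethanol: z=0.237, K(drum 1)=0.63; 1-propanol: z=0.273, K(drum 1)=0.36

Drum 1:
Material balance + equilibrium reduce to Σ zᵢ(Kᵢ−1)/(1+ψ₁(Kᵢ−1)) = 0.
Check two-phase: ΣzᵢKᵢ = 1.639 > 1 and Σzᵢ/Kᵢ = 1.307 > 1, so g(0) = 0.639 > 0 and g(1) = -0.307 < 0.
Newton iteration, ψ₁⁰ = 0.68:
  ψ₁ = 0.680: g = -0.0260, g' = -0.736 → ψ₁ = 0.645
  ψ₁ = 0.645: g = -0.0002, g' = -0.727 → ψ₁ = 0.644
Converged at ψ₁ = 0.644.
Drum-1 compositions:
  diethyl ether: x = 0.224, y = 0.637
  ethanol: x = 0.311, y = 0.196
  1-propanol: x = 0.465, y = 0.167
Drum-2 feed = drum-1 liquid: z₂ = (0.2242, 0.3112, 0.4646).
Drum 2:
Let ψ₂ = V/F and solve Σ zᵢ(Kᵢ−1)/(1+ψ₂(Kᵢ−1)) = 0.
g(0) = ΣzᵢKᵢ − 1 = 0.639 and g(1) = 1 − Σzᵢ/Kᵢ = -0.138, so a root lies in (0, 1).
Newton iteration, ψ₂⁰ = 0.39:
  ψ₂ = 0.390: g = 0.1205, g' = -0.621 → ψ₂ = 0.584
  ψ₂ = 0.584: g = 0.0202, g' = -0.440 → ψ₂ = 0.630
  ψ₂ = 0.630: g = 0.0006, g' = -0.417 → ψ₂ = 0.631
Converged at ψ₂ = 0.631.
  diethyl ether: x = 0.068, y = 0.316
  ethanol: x = 0.305, y = 0.315
  1-propanol: x = 0.627, y = 0.370

x_ethanol (drum 2) = 0.305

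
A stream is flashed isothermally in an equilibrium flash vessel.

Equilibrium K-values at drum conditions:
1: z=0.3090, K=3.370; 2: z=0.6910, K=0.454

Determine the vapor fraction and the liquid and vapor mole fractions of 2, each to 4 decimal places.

Binary case is linear: z₁(K₁−1)(1+ψ(K₂−1)) + z₂(K₂−1)(1+ψ(K₁−1)) = 0
⇒ ψ = [z₁(K₁−1)+z₂(K₂−1)] / [−(K₁−1)(K₂−1)] = 0.35504/1.29402 = 0.2744
Compositions from xᵢ = zᵢ/(1+ψ(Kᵢ−1)), yᵢ = Kᵢxᵢ:
  1: x = 0.1872, y = 0.6310
  2: x = 0.8128, y = 0.3690

ψ = 0.2744, x_2 = 0.8128, y_2 = 0.3690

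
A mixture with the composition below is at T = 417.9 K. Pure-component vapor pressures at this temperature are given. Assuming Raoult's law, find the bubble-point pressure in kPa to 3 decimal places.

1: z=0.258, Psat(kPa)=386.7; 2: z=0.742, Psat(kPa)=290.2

At the bubble point ψ → 0, so ΣzᵢKᵢ = 1 with Kᵢ = Pᵢˢᵃᵗ/P ⇒ P = ΣzᵢPᵢˢᵃᵗ.
P = 0.258·386.7 + 0.742·290.2 = 315.097 kPa

Pbub = 315.097 kPa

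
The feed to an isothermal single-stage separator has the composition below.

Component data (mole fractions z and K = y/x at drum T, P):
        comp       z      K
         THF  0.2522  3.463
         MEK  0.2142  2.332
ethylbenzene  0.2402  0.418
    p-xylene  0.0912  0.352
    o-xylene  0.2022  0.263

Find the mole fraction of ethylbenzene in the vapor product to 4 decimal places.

Rachford–Rice: g(V/F) = Σ zᵢ(Kᵢ−1)/(1+V/F(Kᵢ−1)) = 0.
Feasibility: ΣzᵢKᵢ = 1.5586, Σzᵢ/Kᵢ = 1.7672 — both > 1, two phases present.
Iterate (Newton) starting at V/F = 0.5:
  V/F = 0.5000: g = -0.07096, g' = -0.9652 → V/F = 0.4265
  V/F = 0.4265: g = -0.00006, g' = -0.9691 → V/F = 0.4264
Converged at V/F = 0.4264.
Compositions from xᵢ = zᵢ/(1+V/F(Kᵢ−1)), yᵢ = Kᵢxᵢ:
  THF: x = 0.1230, y = 0.4260
  MEK: x = 0.1366, y = 0.3186
  ethylbenzene: x = 0.3195, y = 0.1335
  p-xylene: x = 0.1260, y = 0.0444
  o-xylene: x = 0.2949, y = 0.0776

y_ethylbenzene = 0.1335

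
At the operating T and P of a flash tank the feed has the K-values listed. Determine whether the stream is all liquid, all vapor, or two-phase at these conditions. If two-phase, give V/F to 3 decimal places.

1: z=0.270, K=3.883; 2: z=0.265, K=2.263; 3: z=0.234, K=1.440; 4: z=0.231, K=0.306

two-phase, V/F = 0.918

ΣzᵢKᵢ = 2.056; Σzᵢ/Kᵢ = 1.104.
Both exceed 1, so a two-phase solution exists.
Newton–Raphson from ψ = 0.45:
  ψ = 0.450: g = 0.4051, g' = -0.864 → ψ = 0.919
  ψ = 0.919: g = -0.0010, g' = -1.130 → ψ = 0.918
Converged at ψ = 0.918.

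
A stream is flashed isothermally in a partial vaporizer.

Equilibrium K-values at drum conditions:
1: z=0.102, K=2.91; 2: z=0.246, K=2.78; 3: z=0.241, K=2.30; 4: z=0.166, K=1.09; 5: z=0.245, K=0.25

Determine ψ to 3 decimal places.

ψ = 0.769

Rachford–Rice: g(ψ) = Σ zᵢ(Kᵢ−1)/(1+ψ(Kᵢ−1)) = 0.
Check two-phase: ΣzᵢKᵢ = 1.777 > 1 and Σzᵢ/Kᵢ = 1.361 > 1, so g(0) = 0.777 > 0 and g(1) = -0.361 < 0.
Iterate (Newton) starting at ψ = 0.5:
  ψ = 0.500: g = 0.2415, g' = -0.819 → ψ = 0.795
  ψ = 0.795: g = -0.0282, g' = -1.137 → ψ = 0.770
  ψ = 0.770: g = -0.0008, g' = -1.075 → ψ = 0.769
Converged at ψ = 0.769.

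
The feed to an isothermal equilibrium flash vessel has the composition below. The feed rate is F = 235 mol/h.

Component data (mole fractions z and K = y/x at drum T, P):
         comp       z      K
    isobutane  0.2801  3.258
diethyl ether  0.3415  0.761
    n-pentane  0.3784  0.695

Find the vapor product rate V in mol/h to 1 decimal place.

Material balance + equilibrium reduce to Σ zᵢ(Kᵢ−1)/(1+ψ(Kᵢ−1)) = 0.
Feasibility: ΣzᵢKᵢ = 1.4354, Σzᵢ/Kᵢ = 1.0792 — both > 1, two phases present.
Newton iteration, ψ⁰ = 0.5:
  ψ = 0.5000: g = 0.06820, g' = -0.3892 → ψ = 0.6752
  ψ = 0.6752: g = 0.00785, g' = -0.3076 → ψ = 0.7007
  ψ = 0.7007: g = 0.00011, g' = -0.2993 → ψ = 0.7011
Converged at ψ = 0.7011.
Then V = ψ·F = 0.7011·235 = 164.8 mol/h and L = F − V = 70.2 mol/h.

V = 164.8 mol/h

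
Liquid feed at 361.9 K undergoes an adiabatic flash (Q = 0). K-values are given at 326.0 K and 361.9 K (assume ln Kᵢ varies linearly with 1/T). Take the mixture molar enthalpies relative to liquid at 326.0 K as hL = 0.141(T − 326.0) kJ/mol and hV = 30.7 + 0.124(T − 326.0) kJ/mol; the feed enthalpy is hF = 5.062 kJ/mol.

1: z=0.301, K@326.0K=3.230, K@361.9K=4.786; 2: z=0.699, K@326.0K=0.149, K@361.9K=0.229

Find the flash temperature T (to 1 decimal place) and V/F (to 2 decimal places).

Adiabatic flash: solve Rachford–Rice at each trial T, then check hF = ψ·hV(T) + (1−ψ)·hL(T).
  T = 326.0 K: K = (3.230, 0.149), RR gives ψ = 0.040, H_out = 1.236 kJ/mol
  T = 361.9 K: K = (4.786, 0.229), RR gives ψ = 0.206, H_out = 11.254 kJ/mol
  T = 343.9 K: K = (3.970, 0.187), RR gives ψ = 0.135, H_out = 6.620 kJ/mol
  T = 334.9 K: K = (3.589, 0.167), RR gives ψ = 0.091, H_out = 4.048 kJ/mol
  T = 339.4 K: K = (3.777, 0.177), RR gives ψ = 0.114, H_out = 5.362 kJ/mol
  T = 337.1 K: K = (3.680, 0.172), RR gives ψ = 0.103, H_out = 4.698 kJ/mol
Linear interpolation between T = 337.1 (H_out = 4.698) and T = 339.4 (H_out = 5.362) on hF = 5.062 gives T ≈ 338.4 K, at which ψ = 0.11.

T = 338.4 K, V/F = 0.11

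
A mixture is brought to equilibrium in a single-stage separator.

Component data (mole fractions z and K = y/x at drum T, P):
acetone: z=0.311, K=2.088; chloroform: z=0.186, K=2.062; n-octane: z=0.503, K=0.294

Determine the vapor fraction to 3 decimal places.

Material balance + equilibrium reduce to Σ zᵢ(Kᵢ−1)/(1+ψ(Kᵢ−1)) = 0.
Feasibility: ΣzᵢKᵢ = 1.181, Σzᵢ/Kᵢ = 1.950 — both > 1, two phases present.
Newton–Raphson from ψ = 0.5:
  ψ = 0.500: g = -0.2007, g' = -0.843 → ψ = 0.262
  ψ = 0.262: g = -0.0178, g' = -0.729 → ψ = 0.237
Converged at ψ = 0.237.

ψ = 0.237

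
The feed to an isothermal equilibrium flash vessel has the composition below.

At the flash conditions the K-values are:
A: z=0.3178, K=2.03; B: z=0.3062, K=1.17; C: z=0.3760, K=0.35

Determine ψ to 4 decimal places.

ψ = 0.2911

Rachford–Rice: g(ψ) = Σ zᵢ(Kᵢ−1)/(1+ψ(Kᵢ−1)) = 0.
g(0) = ΣzᵢKᵢ − 1 = 0.1350 and g(1) = 1 − Σzᵢ/Kᵢ = -0.4925, so a root lies in (0, 1).
Iterate (Newton) starting at ψ = 0.5:
  ψ = 0.5000: g = -0.09804, g' = -0.5031 → ψ = 0.3051
  ψ = 0.3051: g = -0.00632, g' = -0.4504 → ψ = 0.2911
Converged at ψ = 0.2911.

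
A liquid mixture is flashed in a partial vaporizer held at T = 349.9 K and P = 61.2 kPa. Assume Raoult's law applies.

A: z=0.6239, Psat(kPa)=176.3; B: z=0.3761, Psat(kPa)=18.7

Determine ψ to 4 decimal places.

ψ = 0.6984

Raoult's law: Kᵢ = Pᵢˢᵃᵗ/P = Pᵢˢᵃᵗ/61.2.
  K_A = 176.3/61.2 = 2.880719, K_B = 18.7/61.2 = 0.305556
Material balance + equilibrium reduce to Σ zᵢ(Kᵢ−1)/(1+ψ(Kᵢ−1)) = 0.
Check two-phase: ΣzᵢKᵢ = 1.9122 > 1 and Σzᵢ/Kᵢ = 1.4475 > 1, so g(0) = 0.9122 > 0 and g(1) = -0.4475 < 0.
Binary case is linear: z₁(K₁−1)(1+ψ(K₂−1)) + z₂(K₂−1)(1+ψ(K₁−1)) = 0
⇒ ψ = [z₁(K₁−1)+z₂(K₂−1)] / [−(K₁−1)(K₂−1)] = 0.91220/1.30605 = 0.6984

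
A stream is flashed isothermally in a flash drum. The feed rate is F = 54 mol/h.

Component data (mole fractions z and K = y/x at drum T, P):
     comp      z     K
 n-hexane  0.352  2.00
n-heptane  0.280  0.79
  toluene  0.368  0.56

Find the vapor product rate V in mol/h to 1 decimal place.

V = 19.9 mol/h

Newton–Raphson from β = 0.5:
  β = 0.500: g = -0.0386, g' = -0.289 → β = 0.366
  β = 0.366: g = 0.0009, g' = -0.304 → β = 0.369
Converged at β = 0.369.
Then V = β·F = 0.3693·54 = 19.9 mol/h and L = F − V = 34.1 mol/h.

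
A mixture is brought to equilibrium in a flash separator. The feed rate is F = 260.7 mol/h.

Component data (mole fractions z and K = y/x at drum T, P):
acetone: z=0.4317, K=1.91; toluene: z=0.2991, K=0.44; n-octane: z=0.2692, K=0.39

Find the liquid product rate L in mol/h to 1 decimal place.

L = 230.7 mol/h

Let ψ = V/F and solve Σ zᵢ(Kᵢ−1)/(1+ψ(Kᵢ−1)) = 0.
Feasibility: ΣzᵢKᵢ = 1.0611, Σzᵢ/Kᵢ = 1.5961 — both > 1, two phases present.
Newton iteration, ψ⁰ = 0.57:
  ψ = 0.5700: g = -0.23910, g' = -0.5928 → ψ = 0.1667
  ψ = 0.1667: g = -0.02642, g' = -0.5078 → ψ = 0.1146
  ψ = 0.1146: g = 0.00020, g' = -0.5160 → ψ = 0.1150
Converged at ψ = 0.1150.
Then V = ψ·F = 0.1150·260.7 = 30.0 mol/h and L = F − V = 230.7 mol/h.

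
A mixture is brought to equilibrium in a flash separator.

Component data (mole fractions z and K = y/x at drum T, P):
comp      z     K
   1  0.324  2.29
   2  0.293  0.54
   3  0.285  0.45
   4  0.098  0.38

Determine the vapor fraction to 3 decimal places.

Let ψ = V/F and solve Σ zᵢ(Kᵢ−1)/(1+ψ(Kᵢ−1)) = 0.
g(0) = ΣzᵢKᵢ − 1 = 0.066 and g(1) = 1 − Σzᵢ/Kᵢ = -0.575, so a root lies in (0, 1).
Newton iteration, ψ⁰ = 0.5:
  ψ = 0.500: g = -0.2252, g' = -0.547 → ψ = 0.088
  ψ = 0.088: g = 0.0058, g' = -0.639 → ψ = 0.097
Converged at ψ = 0.097.

ψ = 0.097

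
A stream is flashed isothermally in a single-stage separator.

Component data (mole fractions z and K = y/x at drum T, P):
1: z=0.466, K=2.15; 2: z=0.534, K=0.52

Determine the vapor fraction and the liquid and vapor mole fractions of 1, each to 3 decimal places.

Rachford–Rice: g(ψ) = Σ zᵢ(Kᵢ−1)/(1+ψ(Kᵢ−1)) = 0.
Check two-phase: ΣzᵢKᵢ = 1.280 > 1 and Σzᵢ/Kᵢ = 1.244 > 1, so g(0) = 0.280 > 0 and g(1) = -0.244 < 0.
Newton iteration, ψ⁰ = 0.5:
  ψ = 0.500: g = 0.0030, g' = -0.461 → ψ = 0.506
Converged at ψ = 0.506.
Compositions from xᵢ = zᵢ/(1+ψ(Kᵢ−1)), yᵢ = Kᵢxᵢ:
  1: x = 0.294, y = 0.633
  2: x = 0.706, y = 0.367

ψ = 0.506, x_1 = 0.294, y_1 = 0.633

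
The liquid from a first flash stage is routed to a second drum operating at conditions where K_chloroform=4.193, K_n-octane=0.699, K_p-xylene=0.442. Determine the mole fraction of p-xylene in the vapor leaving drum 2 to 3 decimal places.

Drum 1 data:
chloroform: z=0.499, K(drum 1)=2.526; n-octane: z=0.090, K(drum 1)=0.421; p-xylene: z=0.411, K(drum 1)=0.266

y_p-xylene (drum 2) = 0.322

Drum 1:
Let ψ₁ = V/F and solve Σ zᵢ(Kᵢ−1)/(1+ψ₁(Kᵢ−1)) = 0.
Feasibility: ΣzᵢKᵢ = 1.408, Σzᵢ/Kᵢ = 1.956 — both > 1, two phases present.
Iterate (Newton) starting at ψ₁ = 0.38:
  ψ₁ = 0.380: g = -0.0032, g' = -0.941 → ψ₁ = 0.377
Converged at ψ₁ = 0.377.
Drum-1 compositions:
  chloroform: x = 0.317, y = 0.800
  n-octane: x = 0.115, y = 0.048
  p-xylene: x = 0.568, y = 0.151
Drum-2 feed = drum-1 liquid: z₂ = (0.3169, 0.1151, 0.5680).
Drum 2:
Material balance + equilibrium reduce to Σ zᵢ(Kᵢ−1)/(1+ψ₂(Kᵢ−1)) = 0.
g(0) = ΣzᵢKᵢ − 1 = 0.660 and g(1) = 1 − Σzᵢ/Kᵢ = -0.525, so a root lies in (0, 1).
Newton–Raphson from ψ₂ = 0.63:
  ψ₂ = 0.630: g = -0.1956, g' = -0.793 → ψ₂ = 0.383
  ψ₂ = 0.383: g = 0.0126, g' = -0.953 → ψ₂ = 0.397
Converged at ψ₂ = 0.397.
  chloroform: x = 0.140, y = 0.586
  n-octane: x = 0.131, y = 0.091
  p-xylene: x = 0.729, y = 0.322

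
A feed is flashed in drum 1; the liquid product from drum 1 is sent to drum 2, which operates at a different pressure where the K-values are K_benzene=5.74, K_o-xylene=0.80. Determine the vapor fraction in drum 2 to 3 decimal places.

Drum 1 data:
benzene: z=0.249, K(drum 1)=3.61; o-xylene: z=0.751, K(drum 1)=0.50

Drum 1:
Binary case is linear: z₁(K₁−1)(1+ψ₁(K₂−1)) + z₂(K₂−1)(1+ψ₁(K₁−1)) = 0
⇒ ψ₁ = [z₁(K₁−1)+z₂(K₂−1)] / [−(K₁−1)(K₂−1)] = 0.2744/1.3050 = 0.210
Drum-1 compositions:
  benzene: x = 0.161, y = 0.580
  o-xylene: x = 0.839, y = 0.420
Drum-2 feed = drum-1 liquid: z₂ = (0.1608, 0.8392).
Drum 2:
Let ψ₂ = V/F and solve Σ zᵢ(Kᵢ−1)/(1+ψ₂(Kᵢ−1)) = 0.
g(0) = ΣzᵢKᵢ − 1 = 0.594 and g(1) = 1 − Σzᵢ/Kᵢ = -0.077, so a root lies in (0, 1).
Binary case is linear: z₁(K₁−1)(1+ψ₂(K₂−1)) + z₂(K₂−1)(1+ψ₂(K₁−1)) = 0
⇒ ψ₂ = [z₁(K₁−1)+z₂(K₂−1)] / [−(K₁−1)(K₂−1)] = 0.5942/0.9480 = 0.627
  benzene: x = 0.040, y = 0.232
  o-xylene: x = 0.960, y = 0.768

V/F (drum 2) = 0.627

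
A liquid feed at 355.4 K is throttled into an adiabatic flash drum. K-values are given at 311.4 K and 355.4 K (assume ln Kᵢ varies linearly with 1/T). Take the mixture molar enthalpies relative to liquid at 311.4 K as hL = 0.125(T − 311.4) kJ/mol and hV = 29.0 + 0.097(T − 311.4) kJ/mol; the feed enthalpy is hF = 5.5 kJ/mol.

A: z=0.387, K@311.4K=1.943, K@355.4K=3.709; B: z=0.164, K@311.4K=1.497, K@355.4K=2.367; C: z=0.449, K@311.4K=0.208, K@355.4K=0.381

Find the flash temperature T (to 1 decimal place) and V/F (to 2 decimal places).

T = 313.5 K, V/F = 0.18

Adiabatic flash: solve Rachford–Rice at each trial T, then check hF = ψ·hV(T) + (1−ψ)·hL(T).
  T = 311.4 K: K = (1.943, 1.497, 0.208), RR gives ψ = 0.138, H_out = 4.000 kJ/mol
  T = 355.4 K: K = (3.709, 2.367, 0.381), RR gives ψ = 0.685, H_out = 24.532 kJ/mol
  T = 333.4 K: K = (2.742, 1.911, 0.287), RR gives ψ = 0.464, H_out = 15.910 kJ/mol
  T = 322.4 K: K = (2.322, 1.698, 0.246), RR gives ψ = 0.328, H_out = 10.789 kJ/mol
  T = 316.9 K: K = (2.127, 1.596, 0.226), RR gives ψ = 0.243, H_out = 7.702 kJ/mol
  T = 314.1 K: K = (2.032, 1.545, 0.217), RR gives ψ = 0.193, H_out = 5.913 kJ/mol
  T = 312.8 K: K = (1.989, 1.522, 0.213), RR gives ψ = 0.167, H_out = 5.018 kJ/mol
Linear interpolation between T = 312.8 (H_out = 5.018) and T = 314.1 (H_out = 5.913) on hF = 5.5 gives T ≈ 313.5 K, at which ψ = 0.18.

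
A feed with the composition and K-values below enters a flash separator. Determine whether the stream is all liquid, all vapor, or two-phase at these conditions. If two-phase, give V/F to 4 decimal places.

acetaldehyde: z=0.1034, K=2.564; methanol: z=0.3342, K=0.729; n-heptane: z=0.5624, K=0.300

all liquid

ΣzᵢKᵢ = 0.6775; Σzᵢ/Kᵢ = 2.3734.
Since ΣzᵢKᵢ < 1 the mixture is below its bubble point — single liquid phase.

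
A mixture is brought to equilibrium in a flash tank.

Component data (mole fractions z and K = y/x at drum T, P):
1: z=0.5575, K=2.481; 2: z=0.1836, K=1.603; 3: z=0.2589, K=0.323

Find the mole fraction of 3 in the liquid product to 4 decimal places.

Material balance + equilibrium reduce to Σ zᵢ(Kᵢ−1)/(1+ψ(Kᵢ−1)) = 0.
Check two-phase: ΣzᵢKᵢ = 1.7611 > 1 and Σzᵢ/Kᵢ = 1.1408 > 1, so g(0) = 0.7611 > 0 and g(1) = -0.1408 < 0.
Iterate (Newton) starting at ψ = 0.44:
  ψ = 0.4400: g = 0.33776, g' = -0.7307 → ψ = 0.9023
  ψ = 0.9023: g = -0.02528, g' = -1.0355 → ψ = 0.8779
  ψ = 0.8779: g = -0.00069, g' = -0.9806 → ψ = 0.8772
Converged at ψ = 0.8772.
Compositions from xᵢ = zᵢ/(1+ψ(Kᵢ−1)), yᵢ = Kᵢxᵢ:
  1: x = 0.2425, y = 0.6016
  2: x = 0.1201, y = 0.1925
  3: x = 0.6374, y = 0.2059

x_3 = 0.6374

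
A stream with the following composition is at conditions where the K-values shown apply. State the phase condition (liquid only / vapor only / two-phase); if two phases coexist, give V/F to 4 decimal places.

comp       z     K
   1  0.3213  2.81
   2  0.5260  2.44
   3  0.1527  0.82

vapor only

ΣzᵢKᵢ = 2.3115; Σzᵢ/Kᵢ = 0.5161.
Since Σzᵢ/Kᵢ < 1 the mixture is above its dew point — single vapor phase.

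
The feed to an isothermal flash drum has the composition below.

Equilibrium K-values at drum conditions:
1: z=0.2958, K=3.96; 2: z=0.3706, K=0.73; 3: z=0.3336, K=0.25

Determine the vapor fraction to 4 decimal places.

Material balance + equilibrium reduce to Σ zᵢ(Kᵢ−1)/(1+ψ(Kᵢ−1)) = 0.
Check two-phase: ΣzᵢKᵢ = 1.5253 > 1 and Σzᵢ/Kᵢ = 1.9168 > 1, so g(0) = 0.5253 > 0 and g(1) = -0.9168 < 0.
Newton–Raphson from ψ = 0.41:
  ψ = 0.4100: g = -0.07828, g' = -0.9544 → ψ = 0.3280
  ψ = 0.3280: g = 0.00266, g' = -1.0298 → ψ = 0.3306
Converged at ψ = 0.3306.

ψ = 0.3306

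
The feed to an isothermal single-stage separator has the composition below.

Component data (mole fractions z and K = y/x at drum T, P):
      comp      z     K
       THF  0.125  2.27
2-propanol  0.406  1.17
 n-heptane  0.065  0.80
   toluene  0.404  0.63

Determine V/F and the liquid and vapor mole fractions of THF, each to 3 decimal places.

V/F = 0.293, x_THF = 0.091, y_THF = 0.207

Newton–Raphson from V/F = 0.5:
  V/F = 0.500: g = -0.0371, g' = -0.172 → V/F = 0.284
  V/F = 0.284: g = 0.0017, g' = -0.192 → V/F = 0.293
Converged at V/F = 0.293.
Compositions from xᵢ = zᵢ/(1+V/F(Kᵢ−1)), yᵢ = Kᵢxᵢ:
  THF: x = 0.091, y = 0.207
  2-propanol: x = 0.387, y = 0.452
  n-heptane: x = 0.069, y = 0.055
  toluene: x = 0.453, y = 0.285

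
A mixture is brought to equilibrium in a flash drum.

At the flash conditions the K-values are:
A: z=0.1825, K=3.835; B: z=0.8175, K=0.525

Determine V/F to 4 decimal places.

Material balance + equilibrium reduce to Σ zᵢ(Kᵢ−1)/(1+V/F(Kᵢ−1)) = 0.
Check two-phase: ΣzᵢKᵢ = 1.1291 > 1 and Σzᵢ/Kᵢ = 1.6047 > 1, so g(0) = 0.1291 > 0 and g(1) = -0.6047 < 0.
Binary case is linear: z₁(K₁−1)(1+V/F(K₂−1)) + z₂(K₂−1)(1+V/F(K₁−1)) = 0
⇒ V/F = [z₁(K₁−1)+z₂(K₂−1)] / [−(K₁−1)(K₂−1)] = 0.12907/1.34662 = 0.0959

V/F = 0.0959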